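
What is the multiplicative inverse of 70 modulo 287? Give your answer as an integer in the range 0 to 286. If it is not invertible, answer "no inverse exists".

no inverse exists

Euclidean algorithm on 287, 70:
287 = 4·70 + 7
70 = 10·7 + 0
gcd(70, 287) = 7 ≠ 1, so 70 has no multiplicative inverse modulo 287.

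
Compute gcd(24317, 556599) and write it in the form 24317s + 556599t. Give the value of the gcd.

1

Apply Euclid's algorithm to 556599 and 24317:
556599 = 22×24317 + 21625
24317 = 1×21625 + 2692
21625 = 8×2692 + 89
2692 = 30×89 + 22
89 = 4×22 + 1
22 = 22×1 + 0
gcd(24317, 556599) = 1.
Working backward:
1 = 89 − 4·22
1 = −4·2692 + 121·89
1 = 121·21625 − 972·2692
1 = −972·24317 + 1093·21625
1 = 1093·556599 − 25018·24317
So 1 = (1093)·556599 + (-25018)·24317.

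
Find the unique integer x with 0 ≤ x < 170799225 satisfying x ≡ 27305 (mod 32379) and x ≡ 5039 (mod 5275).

110795864

Write x = 27305 + 32379·k. Then 32379·k ≡ 5039 − 27305 ≡ 4109 (mod 5275).
Need 32379⁻¹ mod 5275. Extended Euclid on (5275, 729):
5275 = 7×729 + 172
729 = 4×172 + 41
172 = 4×41 + 8
41 = 5×8 + 1
8 = 8×1 + 0
Back-substitute:
1 = 41 − 5·8
1 = −5·172 + 21·41
1 = 21·729 − 89·172
1 = −89·5275 + 644·729
32379⁻¹ ≡ 644 (mod 5275), so k ≡ 644·4109 ≡ 3421 (mod 5275).
x = 27305 + 32379·3421 = 110795864.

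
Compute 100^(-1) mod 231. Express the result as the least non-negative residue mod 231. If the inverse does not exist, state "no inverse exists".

Extended Euclidean algorithm:
231 = 2·100 + 31
100 = 3·31 + 7
31 = 4·7 + 3
7 = 2·3 + 1
3 = 3·1 + 0
Since gcd(100, 231) = 1, back-substitute to write 1 as a combination:
1 = 7 − 2·3
1 = −2·31 + 9·7
1 = 9·100 − 29·31
1 = −29·231 + 67·100
So 100·67 ≡ 1 (mod 231).

67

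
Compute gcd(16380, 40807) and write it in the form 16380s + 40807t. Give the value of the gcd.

Repeated division:
40807 = 2×16380 + 8047
16380 = 2×8047 + 286
8047 = 28×286 + 39
286 = 7×39 + 13
39 = 3×13 + 0
gcd(16380, 40807) = 13.
Express as a combination:
13 = 286 − 7·39
13 = −7·8047 + 197·286
13 = 197·16380 − 401·8047
13 = −401·40807 + 999·16380
So 13 = (-401)·40807 + (999)·16380.

13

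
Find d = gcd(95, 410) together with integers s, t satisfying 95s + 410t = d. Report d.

Euclidean algorithm:
410 = 4×95 + 30
95 = 3×30 + 5
30 = 6×5 + 0
gcd(95, 410) = 5.
Express as a combination:
5 = 95 − 3·30
5 = −3·410 + 13·95
So 5 = (-3)·410 + (13)·95.

5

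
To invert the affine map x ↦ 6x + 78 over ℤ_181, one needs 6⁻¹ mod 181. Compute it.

151

Extended Euclidean algorithm:
181 = 30×6 + 1
6 = 6×1 + 0
The gcd is 1. Working backward:
1 = 181 − 30·6
So 6·(-30) ≡ 1 (mod 181), and -30 ≡ 151 (mod 181).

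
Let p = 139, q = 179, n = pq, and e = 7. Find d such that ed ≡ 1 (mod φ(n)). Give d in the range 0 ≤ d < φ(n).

φ(n) = (p−1)(q−1) = 138·178 = 24564.
Need d with 7·d ≡ 1 (mod 24564). Apply the extended Euclidean algorithm:
24564 = 3509*7 + 1
7 = 7*1 + 0
Back-substitute:
1 = 24564 − 3509·7
So 7·(-3509) ≡ 1 (mod 24564), hence d ≡ -3509 ≡ 21055 (mod 24564).

21055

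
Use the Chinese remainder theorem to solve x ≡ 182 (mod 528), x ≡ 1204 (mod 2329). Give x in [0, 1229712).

862934

Write x = 182 + 528·k. Then 528·k ≡ 1204 − 182 ≡ 1022 (mod 2329).
Need 528⁻¹ mod 2329. Extended Euclid on (2329, 528):
2329 = 4*528 + 217
528 = 2*217 + 94
217 = 2*94 + 29
94 = 3*29 + 7
29 = 4*7 + 1
7 = 7*1 + 0
Back-substitute:
1 = 29 − 4·7
1 = −4·94 + 13·29
1 = 13·217 − 30·94
1 = −30·528 + 73·217
1 = 73·2329 − 322·528
528⁻¹ ≡ 2007 (mod 2329), so k ≡ 2007·1022 ≡ 1634 (mod 2329).
x = 182 + 528·1634 = 862934.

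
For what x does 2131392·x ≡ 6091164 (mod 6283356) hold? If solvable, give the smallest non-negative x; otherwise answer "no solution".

First find gcd(2131392, 6283356):
6283356 = 2·2131392 + 2020572
2131392 = 1·2020572 + 110820
2020572 = 18·110820 + 25812
110820 = 4·25812 + 7572
25812 = 3·7572 + 3096
7572 = 2·3096 + 1380
3096 = 2·1380 + 336
1380 = 4·336 + 36
336 = 9·36 + 12
36 = 3·12 + 0
gcd = 12 and 12 | 6091164, so solutions exist. Divide through by 12: 177616x ≡ 507597 (mod 523613).
Now find 177616⁻¹ mod 523613:
523613 = 2·177616 + 168381
177616 = 1·168381 + 9235
168381 = 18·9235 + 2151
9235 = 4·2151 + 631
2151 = 3·631 + 258
631 = 2·258 + 115
258 = 2·115 + 28
115 = 4·28 + 3
28 = 9·3 + 1
3 = 3·1 + 0
Back-substitute:
1 = 28 − 9·3
1 = −9·115 + 37·28
1 = 37·258 − 83·115
1 = −83·631 + 203·258
1 = 203·2151 − 692·631
1 = −692·9235 + 2971·2151
1 = 2971·168381 − 54170·9235
1 = −54170·177616 + 57141·168381
1 = 57141·523613 − 168452·177616
So 177616·(-168452) ≡ 1 (mod 523613), i.e. 177616⁻¹ ≡ 355161.
Then x ≡ 355161·507597 ≡ 273056 (mod 523613); the smallest non-negative solution is x = 273056.

273056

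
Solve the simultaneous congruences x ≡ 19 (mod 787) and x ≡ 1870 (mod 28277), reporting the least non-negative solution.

11878210

Write x = 19 + 787·k. Then 787·k ≡ 1870 − 19 ≡ 1851 (mod 28277).
Need 787⁻¹ mod 28277. Extended Euclid on (28277, 787):
28277 = 35*787 + 732
787 = 1*732 + 55
732 = 13*55 + 17
55 = 3*17 + 4
17 = 4*4 + 1
4 = 4*1 + 0
Back-substitute:
1 = 17 − 4·4
1 = −4·55 + 13·17
1 = 13·732 − 173·55
1 = −173·787 + 186·732
1 = 186·28277 − 6683·787
787⁻¹ ≡ 21594 (mod 28277), so k ≡ 21594·1851 ≡ 15093 (mod 28277).
x = 19 + 787·15093 = 11878210.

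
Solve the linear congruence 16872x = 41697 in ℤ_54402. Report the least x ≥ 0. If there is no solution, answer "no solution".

gcd(16872, 54402):
54402 = 3*16872 + 3786
16872 = 4*3786 + 1728
3786 = 2*1728 + 330
1728 = 5*330 + 78
330 = 4*78 + 18
78 = 4*18 + 6
18 = 3*6 + 0
gcd = 6, but 6 ∤ 41697, so the congruence has no solution.

no solution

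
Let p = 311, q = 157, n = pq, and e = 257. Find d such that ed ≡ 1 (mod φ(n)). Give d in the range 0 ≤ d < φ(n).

φ(n) = (p−1)(q−1) = 310·156 = 48360.
Need d with 257·d ≡ 1 (mod 48360). Apply the extended Euclidean algorithm:
48360 = 188·257 + 44
257 = 5·44 + 37
44 = 1·37 + 7
37 = 5·7 + 2
7 = 3·2 + 1
2 = 2·1 + 0
Back-substitute:
1 = 7 − 3·2
1 = −3·37 + 16·7
1 = 16·44 − 19·37
1 = −19·257 + 111·44
1 = 111·48360 − 20887·257
So 257·(-20887) ≡ 1 (mod 48360), hence d ≡ -20887 ≡ 27473 (mod 48360).

27473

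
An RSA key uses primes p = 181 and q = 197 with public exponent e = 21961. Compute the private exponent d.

φ(n) = (p−1)(q−1) = 180·196 = 35280.
Need d with 21961·d ≡ 1 (mod 35280). Apply the extended Euclidean algorithm:
35280 = 1*21961 + 13319
21961 = 1*13319 + 8642
13319 = 1*8642 + 4677
8642 = 1*4677 + 3965
4677 = 1*3965 + 712
3965 = 5*712 + 405
712 = 1*405 + 307
405 = 1*307 + 98
307 = 3*98 + 13
98 = 7*13 + 7
13 = 1*7 + 6
7 = 1*6 + 1
6 = 6*1 + 0
Back-substitute:
1 = 7 − 6
1 = −13 + 2·7
1 = 2·98 − 15·13
1 = −15·307 + 47·98
1 = 47·405 − 62·307
1 = −62·712 + 109·405
1 = 109·3965 − 607·712
1 = −607·4677 + 716·3965
1 = 716·8642 − 1323·4677
1 = −1323·13319 + 2039·8642
1 = 2039·21961 − 3362·13319
1 = −3362·35280 + 5401·21961
So 21961·5401 ≡ 1 (mod 35280), hence d = 5401.

5401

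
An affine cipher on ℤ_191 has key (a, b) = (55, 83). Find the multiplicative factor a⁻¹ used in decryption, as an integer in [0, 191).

gcd(191, 55) by repeated division:
191 = 3·55 + 26
55 = 2·26 + 3
26 = 8·3 + 2
3 = 1·2 + 1
2 = 2·1 + 0
The gcd is 1. Working backward:
1 = 3 − 2
1 = −26 + 9·3
1 = 9·55 − 19·26
1 = −19·191 + 66·55
So 55·66 ≡ 1 (mod 191).

66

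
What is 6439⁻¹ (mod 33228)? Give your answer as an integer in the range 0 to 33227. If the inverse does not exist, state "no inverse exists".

Run Euclid on (33228, 6439):
33228 = 5×6439 + 1033
6439 = 6×1033 + 241
1033 = 4×241 + 69
241 = 3×69 + 34
69 = 2×34 + 1
34 = 34×1 + 0
Since gcd(6439, 33228) = 1, back-substitute to write 1 as a combination:
1 = 69 − 2·34
1 = −2·241 + 7·69
1 = 7·1033 − 30·241
1 = −30·6439 + 187·1033
1 = 187·33228 − 965·6439
Hence 6439⁻¹ ≡ -965 ≡ 32263 (mod 33228).

32263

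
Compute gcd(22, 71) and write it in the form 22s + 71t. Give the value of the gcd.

1

Euclidean algorithm:
71 = 3×22 + 5
22 = 4×5 + 2
5 = 2×2 + 1
2 = 2×1 + 0
gcd(22, 71) = 1.
Working backward:
1 = 5 − 2·2
1 = −2·22 + 9·5
1 = 9·71 − 29·22
So 1 = (9)·71 + (-29)·22.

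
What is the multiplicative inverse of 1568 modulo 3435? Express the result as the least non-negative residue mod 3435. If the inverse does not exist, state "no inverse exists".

2447

Apply the Euclidean algorithm to 3435 and 1568:
3435 = 2×1568 + 299
1568 = 5×299 + 73
299 = 4×73 + 7
73 = 10×7 + 3
7 = 2×3 + 1
3 = 3×1 + 0
gcd = 1, so the inverse exists. Back-substitute:
1 = 7 − 2·3
1 = −2·73 + 21·7
1 = 21·299 − 86·73
1 = −86·1568 + 451·299
1 = 451·3435 − 988·1568
Hence 1568⁻¹ ≡ -988 ≡ 2447 (mod 3435).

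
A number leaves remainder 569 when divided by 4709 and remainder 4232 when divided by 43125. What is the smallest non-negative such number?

Write x = 569 + 4709·k. Then 4709·k ≡ 4232 − 569 ≡ 3663 (mod 43125).
Need 4709⁻¹ mod 43125. Extended Euclid on (43125, 4709):
43125 = 9·4709 + 744
4709 = 6·744 + 245
744 = 3·245 + 9
245 = 27·9 + 2
9 = 4·2 + 1
2 = 2·1 + 0
Back-substitute:
1 = 9 − 4·2
1 = −4·245 + 109·9
1 = 109·744 − 331·245
1 = −331·4709 + 2095·744
1 = 2095·43125 − 19186·4709
4709⁻¹ ≡ 23939 (mod 43125), so k ≡ 23939·3663 ≡ 15432 (mod 43125).
x = 569 + 4709·15432 = 72669857.

72669857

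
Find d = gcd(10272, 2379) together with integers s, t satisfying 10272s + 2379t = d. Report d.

3

Apply Euclid's algorithm to 10272 and 2379:
10272 = 4*2379 + 756
2379 = 3*756 + 111
756 = 6*111 + 90
111 = 1*90 + 21
90 = 4*21 + 6
21 = 3*6 + 3
6 = 2*3 + 0
gcd(10272, 2379) = 3.
Back-substituting:
3 = 21 − 3·6
3 = −3·90 + 13·21
3 = 13·111 − 16·90
3 = −16·756 + 109·111
3 = 109·2379 − 343·756
3 = −343·10272 + 1481·2379
So 3 = (-343)·10272 + (1481)·2379.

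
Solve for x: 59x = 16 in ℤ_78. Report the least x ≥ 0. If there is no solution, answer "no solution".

32

First find gcd(59, 78):
78 = 1·59 + 19
59 = 3·19 + 2
19 = 9·2 + 1
2 = 2·1 + 0
gcd = 1, so a unique solution mod 78 exists.
Back-substitute for the Bézout coefficients:
1 = 19 − 9·2
1 = −9·59 + 28·19
1 = 28·78 − 37·59
So 59·(-37) ≡ 1 (mod 78), giving 59⁻¹ ≡ 41.
x ≡ 59⁻¹·16 ≡ 41·16 ≡ 32 (mod 78).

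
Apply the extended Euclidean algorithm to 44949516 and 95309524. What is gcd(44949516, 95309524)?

4

Apply Euclid's algorithm to 95309524 and 44949516:
95309524 = 2·44949516 + 5410492
44949516 = 8·5410492 + 1665580
5410492 = 3·1665580 + 413752
1665580 = 4·413752 + 10572
413752 = 39·10572 + 1444
10572 = 7·1444 + 464
1444 = 3·464 + 52
464 = 8·52 + 48
52 = 1·48 + 4
48 = 12·4 + 0
gcd(44949516, 95309524) = 4.
Express as a combination:
4 = 52 − 48
4 = −464 + 9·52
4 = 9·1444 − 28·464
4 = −28·10572 + 205·1444
4 = 205·413752 − 8023·10572
4 = −8023·1665580 + 32297·413752
4 = 32297·5410492 − 104914·1665580
4 = −104914·44949516 + 871609·5410492
4 = 871609·95309524 − 1848132·44949516
So 4 = (871609)·95309524 + (-1848132)·44949516.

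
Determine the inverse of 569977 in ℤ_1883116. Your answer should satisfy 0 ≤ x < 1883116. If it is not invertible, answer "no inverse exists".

Run Euclid on (1883116, 569977):
1883116 = 3·569977 + 173185
569977 = 3·173185 + 50422
173185 = 3·50422 + 21919
50422 = 2·21919 + 6584
21919 = 3·6584 + 2167
6584 = 3·2167 + 83
2167 = 26·83 + 9
83 = 9·9 + 2
9 = 4·2 + 1
2 = 2·1 + 0
Since gcd(569977, 1883116) = 1, back-substitute to write 1 as a combination:
1 = 9 − 4·2
1 = −4·83 + 37·9
1 = 37·2167 − 966·83
1 = −966·6584 + 2935·2167
1 = 2935·21919 − 9771·6584
1 = −9771·50422 + 22477·21919
1 = 22477·173185 − 77202·50422
1 = −77202·569977 + 254083·173185
1 = 254083·1883116 − 839451·569977
So 569977·(-839451) ≡ 1 (mod 1883116), and -839451 ≡ 1043665 (mod 1883116).

1043665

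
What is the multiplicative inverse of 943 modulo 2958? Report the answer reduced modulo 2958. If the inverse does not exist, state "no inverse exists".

gcd(2958, 943) by repeated division:
2958 = 3×943 + 129
943 = 7×129 + 40
129 = 3×40 + 9
40 = 4×9 + 4
9 = 2×4 + 1
4 = 4×1 + 0
The gcd is 1. Working backward:
1 = 9 − 2·4
1 = −2·40 + 9·9
1 = 9·129 − 29·40
1 = −29·943 + 212·129
1 = 212·2958 − 665·943
So 943·(-665) ≡ 1 (mod 2958), and -665 ≡ 2293 (mod 2958).

2293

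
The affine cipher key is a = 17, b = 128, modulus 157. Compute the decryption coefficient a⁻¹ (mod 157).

37

Apply the Euclidean algorithm to 157 and 17:
157 = 9×17 + 4
17 = 4×4 + 1
4 = 4×1 + 0
The gcd is 1. Working backward:
1 = 17 − 4·4
1 = −4·157 + 37·17
So 17·37 ≡ 1 (mod 157).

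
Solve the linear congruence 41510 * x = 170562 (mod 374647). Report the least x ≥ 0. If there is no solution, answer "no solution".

First find gcd(41510, 374647):
374647 = 9·41510 + 1057
41510 = 39·1057 + 287
1057 = 3·287 + 196
287 = 1·196 + 91
196 = 2·91 + 14
91 = 6·14 + 7
14 = 2·7 + 0
gcd = 7 and 7 | 170562, so solutions exist. Divide through by 7: 5930x ≡ 24366 (mod 53521).
Now find 5930⁻¹ mod 53521:
53521 = 9×5930 + 151
5930 = 39×151 + 41
151 = 3×41 + 28
41 = 1×28 + 13
28 = 2×13 + 2
13 = 6×2 + 1
2 = 2×1 + 0
Back-substitute:
1 = 13 − 6·2
1 = −6·28 + 13·13
1 = 13·41 − 19·28
1 = −19·151 + 70·41
1 = 70·5930 − 2749·151
1 = −2749·53521 + 24811·5930
So 5930⁻¹ ≡ 24811 (mod 53521).
Then x ≡ 24811·24366 ≡ 25131 (mod 53521); the smallest non-negative solution is x = 25131.

25131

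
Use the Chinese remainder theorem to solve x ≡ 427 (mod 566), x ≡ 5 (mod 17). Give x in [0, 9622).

Write x = 427 + 566·k. Then 566·k ≡ 5 − 427 ≡ 3 (mod 17).
Need 566⁻¹ mod 17. Extended Euclid on (17, 5):
17 = 3·5 + 2
5 = 2·2 + 1
2 = 2·1 + 0
Back-substitute:
1 = 5 − 2·2
1 = −2·17 + 7·5
566⁻¹ ≡ 7 (mod 17), so k ≡ 7·3 ≡ 4 (mod 17).
x = 427 + 566·4 = 2691.

2691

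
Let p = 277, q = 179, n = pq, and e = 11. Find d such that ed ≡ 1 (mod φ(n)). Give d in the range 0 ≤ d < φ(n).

22331

φ(n) = (p−1)(q−1) = 276·178 = 49128.
Need d with 11·d ≡ 1 (mod 49128). Apply the extended Euclidean algorithm:
49128 = 4466*11 + 2
11 = 5*2 + 1
2 = 2*1 + 0
Back-substitute:
1 = 11 − 5·2
1 = −5·49128 + 22331·11
So 11·22331 ≡ 1 (mod 49128), hence d = 22331.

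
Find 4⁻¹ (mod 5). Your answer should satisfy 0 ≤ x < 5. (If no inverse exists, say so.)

4

gcd(5, 4) by repeated division:
5 = 1·4 + 1
4 = 4·1 + 0
Since gcd(4, 5) = 1, back-substitute to write 1 as a combination:
1 = 5 − 4
Thus 4·(-1) ≡ 1 (mod 5); reducing, -1 mod 5 = 4.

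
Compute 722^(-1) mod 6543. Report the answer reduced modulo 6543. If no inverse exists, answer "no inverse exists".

3344

Run Euclid on (6543, 722):
6543 = 9*722 + 45
722 = 16*45 + 2
45 = 22*2 + 1
2 = 2*1 + 0
Since gcd(722, 6543) = 1, back-substitute to write 1 as a combination:
1 = 45 − 22·2
1 = −22·722 + 353·45
1 = 353·6543 − 3199·722
Hence 722⁻¹ ≡ -3199 ≡ 3344 (mod 6543).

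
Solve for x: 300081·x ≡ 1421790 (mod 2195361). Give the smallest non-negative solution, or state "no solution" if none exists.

438995

First find gcd(300081, 2195361):
2195361 = 7·300081 + 94794
300081 = 3·94794 + 15699
94794 = 6·15699 + 600
15699 = 26·600 + 99
600 = 6·99 + 6
99 = 16·6 + 3
6 = 2·3 + 0
gcd = 3 and 3 | 1421790, so solutions exist. Divide through by 3: 100027x ≡ 473930 (mod 731787).
Now find 100027⁻¹ mod 731787:
731787 = 7*100027 + 31598
100027 = 3*31598 + 5233
31598 = 6*5233 + 200
5233 = 26*200 + 33
200 = 6*33 + 2
33 = 16*2 + 1
2 = 2*1 + 0
Back-substitute:
1 = 33 − 16·2
1 = −16·200 + 97·33
1 = 97·5233 − 2538·200
1 = −2538·31598 + 15325·5233
1 = 15325·100027 − 48513·31598
1 = −48513·731787 + 354916·100027
So 100027⁻¹ ≡ 354916 (mod 731787).
Then x ≡ 354916·473930 ≡ 438995 (mod 731787); the smallest non-negative solution is x = 438995.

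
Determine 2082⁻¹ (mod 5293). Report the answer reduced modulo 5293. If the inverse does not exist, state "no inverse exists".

Apply the Euclidean algorithm to 5293 and 2082:
5293 = 2·2082 + 1129
2082 = 1·1129 + 953
1129 = 1·953 + 176
953 = 5·176 + 73
176 = 2·73 + 30
73 = 2·30 + 13
30 = 2·13 + 4
13 = 3·4 + 1
4 = 4·1 + 0
gcd = 1, so the inverse exists. Back-substitute:
1 = 13 − 3·4
1 = −3·30 + 7·13
1 = 7·73 − 17·30
1 = −17·176 + 41·73
1 = 41·953 − 222·176
1 = −222·1129 + 263·953
1 = 263·2082 − 485·1129
1 = −485·5293 + 1233·2082
So 2082·1233 ≡ 1 (mod 5293).

1233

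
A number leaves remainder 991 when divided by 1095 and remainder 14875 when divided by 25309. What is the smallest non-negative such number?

27576376

Write x = 991 + 1095·k. Then 1095·k ≡ 14875 − 991 ≡ 13884 (mod 25309).
Need 1095⁻¹ mod 25309. Extended Euclid on (25309, 1095):
25309 = 23×1095 + 124
1095 = 8×124 + 103
124 = 1×103 + 21
103 = 4×21 + 19
21 = 1×19 + 2
19 = 9×2 + 1
2 = 2×1 + 0
Back-substitute:
1 = 19 − 9·2
1 = −9·21 + 10·19
1 = 10·103 − 49·21
1 = −49·124 + 59·103
1 = 59·1095 − 521·124
1 = −521·25309 + 12042·1095
1095⁻¹ ≡ 12042 (mod 25309), so k ≡ 12042·13884 ≡ 25183 (mod 25309).
x = 991 + 1095·25183 = 27576376.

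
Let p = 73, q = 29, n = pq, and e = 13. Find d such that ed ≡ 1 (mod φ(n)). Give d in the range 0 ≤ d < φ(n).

φ(n) = (p−1)(q−1) = 72·28 = 2016.
Need d with 13·d ≡ 1 (mod 2016). Apply the extended Euclidean algorithm:
2016 = 155·13 + 1
13 = 13·1 + 0
Back-substitute:
1 = 2016 − 155·13
So 13·(-155) ≡ 1 (mod 2016), hence d ≡ -155 ≡ 1861 (mod 2016).

1861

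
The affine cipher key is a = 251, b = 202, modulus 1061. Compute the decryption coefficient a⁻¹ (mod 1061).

93

Extended Euclidean algorithm:
1061 = 4*251 + 57
251 = 4*57 + 23
57 = 2*23 + 11
23 = 2*11 + 1
11 = 11*1 + 0
Since gcd(251, 1061) = 1, back-substitute to write 1 as a combination:
1 = 23 − 2·11
1 = −2·57 + 5·23
1 = 5·251 − 22·57
1 = −22·1061 + 93·251
So 251·93 ≡ 1 (mod 1061).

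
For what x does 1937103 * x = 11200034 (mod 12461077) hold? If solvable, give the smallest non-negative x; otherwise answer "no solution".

First find gcd(1937103, 12461077):
12461077 = 6·1937103 + 838459
1937103 = 2·838459 + 260185
838459 = 3·260185 + 57904
260185 = 4·57904 + 28569
57904 = 2·28569 + 766
28569 = 37·766 + 227
766 = 3·227 + 85
227 = 2·85 + 57
85 = 1·57 + 28
57 = 2·28 + 1
28 = 28·1 + 0
gcd = 1, so a unique solution mod 12461077 exists.
Back-substitute for the Bézout coefficients:
1 = 57 − 2·28
1 = −2·85 + 3·57
1 = 3·227 − 8·85
1 = −8·766 + 27·227
1 = 27·28569 − 1007·766
1 = −1007·57904 + 2041·28569
1 = 2041·260185 − 9171·57904
1 = −9171·838459 + 29554·260185
1 = 29554·1937103 − 68279·838459
1 = −68279·12461077 + 439228·1937103
So 1937103·(439228) ≡ 1 (mod 12461077), giving 1937103⁻¹ ≡ 439228.
x ≡ 1937103⁻¹·11200034 ≡ 439228·11200034 ≡ 9477846 (mod 12461077).

9477846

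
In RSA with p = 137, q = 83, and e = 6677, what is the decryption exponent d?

φ(n) = (p−1)(q−1) = 136·82 = 11152.
Need d with 6677·d ≡ 1 (mod 11152). Apply the extended Euclidean algorithm:
11152 = 1×6677 + 4475
6677 = 1×4475 + 2202
4475 = 2×2202 + 71
2202 = 31×71 + 1
71 = 71×1 + 0
Back-substitute:
1 = 2202 − 31·71
1 = −31·4475 + 63·2202
1 = 63·6677 − 94·4475
1 = −94·11152 + 157·6677
So 6677·157 ≡ 1 (mod 11152), hence d = 157.

157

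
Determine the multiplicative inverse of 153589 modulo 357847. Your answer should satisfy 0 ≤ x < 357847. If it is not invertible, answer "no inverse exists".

gcd(357847, 153589) by repeated division:
357847 = 2×153589 + 50669
153589 = 3×50669 + 1582
50669 = 32×1582 + 45
1582 = 35×45 + 7
45 = 6×7 + 3
7 = 2×3 + 1
3 = 3×1 + 0
gcd = 1, so the inverse exists. Back-substitute:
1 = 7 − 2·3
1 = −2·45 + 13·7
1 = 13·1582 − 457·45
1 = −457·50669 + 14637·1582
1 = 14637·153589 − 44368·50669
1 = −44368·357847 + 103373·153589
So 153589·103373 ≡ 1 (mod 357847).

103373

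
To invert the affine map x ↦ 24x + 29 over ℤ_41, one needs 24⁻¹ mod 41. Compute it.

Extended Euclidean algorithm:
41 = 1×24 + 17
24 = 1×17 + 7
17 = 2×7 + 3
7 = 2×3 + 1
3 = 3×1 + 0
Since gcd(24, 41) = 1, back-substitute to write 1 as a combination:
1 = 7 − 2·3
1 = −2·17 + 5·7
1 = 5·24 − 7·17
1 = −7·41 + 12·24
So 24·12 ≡ 1 (mod 41).

12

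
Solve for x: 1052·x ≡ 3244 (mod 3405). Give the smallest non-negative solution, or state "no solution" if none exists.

First find gcd(1052, 3405):
3405 = 3*1052 + 249
1052 = 4*249 + 56
249 = 4*56 + 25
56 = 2*25 + 6
25 = 4*6 + 1
6 = 6*1 + 0
gcd = 1, so a unique solution mod 3405 exists.
Back-substitute for the Bézout coefficients:
1 = 25 − 4·6
1 = −4·56 + 9·25
1 = 9·249 − 40·56
1 = −40·1052 + 169·249
1 = 169·3405 − 547·1052
So 1052·(-547) ≡ 1 (mod 3405), giving 1052⁻¹ ≡ 2858.
x ≡ 1052⁻¹·3244 ≡ 2858·3244 ≡ 2942 (mod 3405).

2942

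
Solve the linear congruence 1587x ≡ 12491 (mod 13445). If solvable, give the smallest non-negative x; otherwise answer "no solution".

4803

First find gcd(1587, 13445):
13445 = 8·1587 + 749
1587 = 2·749 + 89
749 = 8·89 + 37
89 = 2·37 + 15
37 = 2·15 + 7
15 = 2·7 + 1
7 = 7·1 + 0
gcd = 1, so a unique solution mod 13445 exists.
Back-substitute for the Bézout coefficients:
1 = 15 − 2·7
1 = −2·37 + 5·15
1 = 5·89 − 12·37
1 = −12·749 + 101·89
1 = 101·1587 − 214·749
1 = −214·13445 + 1813·1587
So 1587·(1813) ≡ 1 (mod 13445), giving 1587⁻¹ ≡ 1813.
x ≡ 1587⁻¹·12491 ≡ 1813·12491 ≡ 4803 (mod 13445).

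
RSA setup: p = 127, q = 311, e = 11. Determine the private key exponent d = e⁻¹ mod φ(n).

φ(n) = (p−1)(q−1) = 126·310 = 39060.
Need d with 11·d ≡ 1 (mod 39060). Apply the extended Euclidean algorithm:
39060 = 3550·11 + 10
11 = 1·10 + 1
10 = 10·1 + 0
Back-substitute:
1 = 11 − 10
1 = −39060 + 3551·11
So 11·3551 ≡ 1 (mod 39060), hence d = 3551.

3551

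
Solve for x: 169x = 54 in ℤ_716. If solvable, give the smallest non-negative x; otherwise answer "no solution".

102

First find gcd(169, 716):
716 = 4×169 + 40
169 = 4×40 + 9
40 = 4×9 + 4
9 = 2×4 + 1
4 = 4×1 + 0
gcd = 1, so a unique solution mod 716 exists.
Back-substitute for the Bézout coefficients:
1 = 9 − 2·4
1 = −2·40 + 9·9
1 = 9·169 − 38·40
1 = −38·716 + 161·169
So 169·(161) ≡ 1 (mod 716), giving 169⁻¹ ≡ 161.
x ≡ 169⁻¹·54 ≡ 161·54 ≡ 102 (mod 716).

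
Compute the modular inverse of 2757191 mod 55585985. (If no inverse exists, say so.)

Run Euclid on (55585985, 2757191):
55585985 = 20*2757191 + 442165
2757191 = 6*442165 + 104201
442165 = 4*104201 + 25361
104201 = 4*25361 + 2757
25361 = 9*2757 + 548
2757 = 5*548 + 17
548 = 32*17 + 4
17 = 4*4 + 1
4 = 4*1 + 0
gcd = 1, so the inverse exists. Back-substitute:
1 = 17 − 4·4
1 = −4·548 + 129·17
1 = 129·2757 − 649·548
1 = −649·25361 + 5970·2757
1 = 5970·104201 − 24529·25361
1 = −24529·442165 + 104086·104201
1 = 104086·2757191 − 649045·442165
1 = −649045·55585985 + 13084986·2757191
So 2757191·13084986 ≡ 1 (mod 55585985).

13084986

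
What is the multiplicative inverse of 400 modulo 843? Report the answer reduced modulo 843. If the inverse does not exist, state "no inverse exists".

Run Euclid on (843, 400):
843 = 2×400 + 43
400 = 9×43 + 13
43 = 3×13 + 4
13 = 3×4 + 1
4 = 4×1 + 0
gcd = 1, so the inverse exists. Back-substitute:
1 = 13 − 3·4
1 = −3·43 + 10·13
1 = 10·400 − 93·43
1 = −93·843 + 196·400
So 400·196 ≡ 1 (mod 843).

196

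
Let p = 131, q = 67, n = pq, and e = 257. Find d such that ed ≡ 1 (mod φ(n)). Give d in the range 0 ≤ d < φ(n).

φ(n) = (p−1)(q−1) = 130·66 = 8580.
Need d with 257·d ≡ 1 (mod 8580). Apply the extended Euclidean algorithm:
8580 = 33*257 + 99
257 = 2*99 + 59
99 = 1*59 + 40
59 = 1*40 + 19
40 = 2*19 + 2
19 = 9*2 + 1
2 = 2*1 + 0
Back-substitute:
1 = 19 − 9·2
1 = −9·40 + 19·19
1 = 19·59 − 28·40
1 = −28·99 + 47·59
1 = 47·257 − 122·99
1 = −122·8580 + 4073·257
So 257·4073 ≡ 1 (mod 8580), hence d = 4073.

4073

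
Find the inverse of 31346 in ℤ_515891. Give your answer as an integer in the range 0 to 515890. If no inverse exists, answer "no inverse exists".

149718

gcd(515891, 31346) by repeated division:
515891 = 16·31346 + 14355
31346 = 2·14355 + 2636
14355 = 5·2636 + 1175
2636 = 2·1175 + 286
1175 = 4·286 + 31
286 = 9·31 + 7
31 = 4·7 + 3
7 = 2·3 + 1
3 = 3·1 + 0
The gcd is 1. Working backward:
1 = 7 − 2·3
1 = −2·31 + 9·7
1 = 9·286 − 83·31
1 = −83·1175 + 341·286
1 = 341·2636 − 765·1175
1 = −765·14355 + 4166·2636
1 = 4166·31346 − 9097·14355
1 = −9097·515891 + 149718·31346
So 31346·149718 ≡ 1 (mod 515891).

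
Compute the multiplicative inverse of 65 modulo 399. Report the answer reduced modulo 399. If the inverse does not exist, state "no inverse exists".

221

Extended Euclidean algorithm:
399 = 6·65 + 9
65 = 7·9 + 2
9 = 4·2 + 1
2 = 2·1 + 0
gcd = 1, so the inverse exists. Back-substitute:
1 = 9 − 4·2
1 = −4·65 + 29·9
1 = 29·399 − 178·65
Hence 65⁻¹ ≡ -178 ≡ 221 (mod 399).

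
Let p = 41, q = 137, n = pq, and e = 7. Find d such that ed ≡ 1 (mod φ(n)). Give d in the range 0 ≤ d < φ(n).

φ(n) = (p−1)(q−1) = 40·136 = 5440.
Need d with 7·d ≡ 1 (mod 5440). Apply the extended Euclidean algorithm:
5440 = 777·7 + 1
7 = 7·1 + 0
Back-substitute:
1 = 5440 − 777·7
So 7·(-777) ≡ 1 (mod 5440), hence d ≡ -777 ≡ 4663 (mod 5440).

4663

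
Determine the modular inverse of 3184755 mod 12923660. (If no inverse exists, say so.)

no inverse exists

Compute gcd(3184755, 12923660):
12923660 = 4×3184755 + 184640
3184755 = 17×184640 + 45875
184640 = 4×45875 + 1140
45875 = 40×1140 + 275
1140 = 4×275 + 40
275 = 6×40 + 35
40 = 1×35 + 5
35 = 7×5 + 0
gcd(3184755, 12923660) = 5 ≠ 1, so 3184755 has no multiplicative inverse modulo 12923660.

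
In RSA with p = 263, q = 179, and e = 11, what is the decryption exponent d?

φ(n) = (p−1)(q−1) = 262·178 = 46636.
Need d with 11·d ≡ 1 (mod 46636). Apply the extended Euclidean algorithm:
46636 = 4239*11 + 7
11 = 1*7 + 4
7 = 1*4 + 3
4 = 1*3 + 1
3 = 3*1 + 0
Back-substitute:
1 = 4 − 3
1 = −7 + 2·4
1 = 2·11 − 3·7
1 = −3·46636 + 12719·11
So 11·12719 ≡ 1 (mod 46636), hence d = 12719.

12719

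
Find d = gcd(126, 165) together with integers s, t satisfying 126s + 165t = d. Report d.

3

Apply Euclid's algorithm to 165 and 126:
165 = 1·126 + 39
126 = 3·39 + 9
39 = 4·9 + 3
9 = 3·3 + 0
gcd(126, 165) = 3.
Working backward:
3 = 39 − 4·9
3 = −4·126 + 13·39
3 = 13·165 − 17·126
So 3 = (13)·165 + (-17)·126.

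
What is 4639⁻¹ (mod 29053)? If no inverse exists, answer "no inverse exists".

858

Extended Euclidean algorithm:
29053 = 6×4639 + 1219
4639 = 3×1219 + 982
1219 = 1×982 + 237
982 = 4×237 + 34
237 = 6×34 + 33
34 = 1×33 + 1
33 = 33×1 + 0
The gcd is 1. Working backward:
1 = 34 − 33
1 = −237 + 7·34
1 = 7·982 − 29·237
1 = −29·1219 + 36·982
1 = 36·4639 − 137·1219
1 = −137·29053 + 858·4639
So 4639·858 ≡ 1 (mod 29053).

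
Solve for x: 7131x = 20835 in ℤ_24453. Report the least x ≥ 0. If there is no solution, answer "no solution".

First find gcd(7131, 24453):
24453 = 3×7131 + 3060
7131 = 2×3060 + 1011
3060 = 3×1011 + 27
1011 = 37×27 + 12
27 = 2×12 + 3
12 = 4×3 + 0
gcd = 3 and 3 | 20835, so solutions exist. Divide through by 3: 2377x ≡ 6945 (mod 8151).
Now find 2377⁻¹ mod 8151:
8151 = 3·2377 + 1020
2377 = 2·1020 + 337
1020 = 3·337 + 9
337 = 37·9 + 4
9 = 2·4 + 1
4 = 4·1 + 0
Back-substitute:
1 = 9 − 2·4
1 = −2·337 + 75·9
1 = 75·1020 − 227·337
1 = −227·2377 + 529·1020
1 = 529·8151 − 1814·2377
So 2377·(-1814) ≡ 1 (mod 8151), i.e. 2377⁻¹ ≡ 6337.
Then x ≡ 6337·6945 ≡ 3216 (mod 8151); the smallest non-negative solution is x = 3216.

3216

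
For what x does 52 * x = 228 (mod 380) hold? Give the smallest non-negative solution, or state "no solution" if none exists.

19

First find gcd(52, 380):
380 = 7*52 + 16
52 = 3*16 + 4
16 = 4*4 + 0
gcd = 4 and 4 | 228, so solutions exist. Divide through by 4: 13x ≡ 57 (mod 95).
Now find 13⁻¹ mod 95:
95 = 7*13 + 4
13 = 3*4 + 1
4 = 4*1 + 0
Back-substitute:
1 = 13 − 3·4
1 = −3·95 + 22·13
So 13⁻¹ ≡ 22 (mod 95).
Then x ≡ 22·57 ≡ 19 (mod 95); the smallest non-negative solution is x = 19.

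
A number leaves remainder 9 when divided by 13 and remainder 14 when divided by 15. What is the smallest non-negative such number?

Write x = 9 + 13·k. Then 13·k ≡ 14 − 9 ≡ 5 (mod 15).
Need 13⁻¹ mod 15. Extended Euclid on (15, 13):
15 = 1×13 + 2
13 = 6×2 + 1
2 = 2×1 + 0
Back-substitute:
1 = 13 − 6·2
1 = −6·15 + 7·13
13⁻¹ ≡ 7 (mod 15), so k ≡ 7·5 ≡ 5 (mod 15).
x = 9 + 13·5 = 74.

74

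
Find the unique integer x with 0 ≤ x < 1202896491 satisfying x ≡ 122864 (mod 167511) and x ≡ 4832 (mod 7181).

81868232

Write x = 122864 + 167511·k. Then 167511·k ≡ 4832 − 122864 ≡ 4045 (mod 7181).
Need 167511⁻¹ mod 7181. Extended Euclid on (7181, 2348):
7181 = 3×2348 + 137
2348 = 17×137 + 19
137 = 7×19 + 4
19 = 4×4 + 3
4 = 1×3 + 1
3 = 3×1 + 0
Back-substitute:
1 = 4 − 3
1 = −19 + 5·4
1 = 5·137 − 36·19
1 = −36·2348 + 617·137
1 = 617·7181 − 1887·2348
167511⁻¹ ≡ 5294 (mod 7181), so k ≡ 5294·4045 ≡ 488 (mod 7181).
x = 122864 + 167511·488 = 81868232.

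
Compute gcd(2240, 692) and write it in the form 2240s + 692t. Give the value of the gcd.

4

Repeated division:
2240 = 3*692 + 164
692 = 4*164 + 36
164 = 4*36 + 20
36 = 1*20 + 16
20 = 1*16 + 4
16 = 4*4 + 0
gcd(2240, 692) = 4.
Express as a combination:
4 = 20 − 16
4 = −36 + 2·20
4 = 2·164 − 9·36
4 = −9·692 + 38·164
4 = 38·2240 − 123·692
So 4 = (38)·2240 + (-123)·692.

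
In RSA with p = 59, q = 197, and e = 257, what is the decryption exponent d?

φ(n) = (p−1)(q−1) = 58·196 = 11368.
Need d with 257·d ≡ 1 (mod 11368). Apply the extended Euclidean algorithm:
11368 = 44*257 + 60
257 = 4*60 + 17
60 = 3*17 + 9
17 = 1*9 + 8
9 = 1*8 + 1
8 = 8*1 + 0
Back-substitute:
1 = 9 − 8
1 = −17 + 2·9
1 = 2·60 − 7·17
1 = −7·257 + 30·60
1 = 30·11368 − 1327·257
So 257·(-1327) ≡ 1 (mod 11368), hence d ≡ -1327 ≡ 10041 (mod 11368).

10041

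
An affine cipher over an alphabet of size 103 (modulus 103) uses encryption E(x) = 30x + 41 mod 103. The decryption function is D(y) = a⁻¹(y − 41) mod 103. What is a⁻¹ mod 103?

79

Extended Euclidean algorithm:
103 = 3·30 + 13
30 = 2·13 + 4
13 = 3·4 + 1
4 = 4·1 + 0
Since gcd(30, 103) = 1, back-substitute to write 1 as a combination:
1 = 13 − 3·4
1 = −3·30 + 7·13
1 = 7·103 − 24·30
So 30·(-24) ≡ 1 (mod 103), and -24 ≡ 79 (mod 103).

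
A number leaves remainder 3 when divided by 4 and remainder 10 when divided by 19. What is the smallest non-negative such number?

Write x = 3 + 4·k. Then 4·k ≡ 10 − 3 ≡ 7 (mod 19).
Need 4⁻¹ mod 19. Extended Euclid on (19, 4):
19 = 4×4 + 3
4 = 1×3 + 1
3 = 3×1 + 0
Back-substitute:
1 = 4 − 3
1 = −19 + 5·4
4⁻¹ ≡ 5 (mod 19), so k ≡ 5·7 ≡ 16 (mod 19).
x = 3 + 4·16 = 67.

67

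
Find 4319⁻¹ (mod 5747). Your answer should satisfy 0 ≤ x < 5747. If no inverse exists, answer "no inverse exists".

Euclidean algorithm on 5747, 4319:
5747 = 1*4319 + 1428
4319 = 3*1428 + 35
1428 = 40*35 + 28
35 = 1*28 + 7
28 = 4*7 + 0
The gcd is 7, not 1, hence no inverse exists.

no inverse exists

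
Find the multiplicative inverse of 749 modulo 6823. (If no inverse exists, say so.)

Extended Euclidean algorithm:
6823 = 9·749 + 82
749 = 9·82 + 11
82 = 7·11 + 5
11 = 2·5 + 1
5 = 5·1 + 0
Since gcd(749, 6823) = 1, back-substitute to write 1 as a combination:
1 = 11 − 2·5
1 = −2·82 + 15·11
1 = 15·749 − 137·82
1 = −137·6823 + 1248·749
So 749·1248 ≡ 1 (mod 6823).

1248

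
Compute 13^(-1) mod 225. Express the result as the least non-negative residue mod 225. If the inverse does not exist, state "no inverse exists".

gcd(225, 13) by repeated division:
225 = 17*13 + 4
13 = 3*4 + 1
4 = 4*1 + 0
Since gcd(13, 225) = 1, back-substitute to write 1 as a combination:
1 = 13 − 3·4
1 = −3·225 + 52·13
So 13·52 ≡ 1 (mod 225).

52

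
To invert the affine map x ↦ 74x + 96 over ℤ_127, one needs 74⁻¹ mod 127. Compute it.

Run Euclid on (127, 74):
127 = 1×74 + 53
74 = 1×53 + 21
53 = 2×21 + 11
21 = 1×11 + 10
11 = 1×10 + 1
10 = 10×1 + 0
Since gcd(74, 127) = 1, back-substitute to write 1 as a combination:
1 = 11 − 10
1 = −21 + 2·11
1 = 2·53 − 5·21
1 = −5·74 + 7·53
1 = 7·127 − 12·74
So 74·(-12) ≡ 1 (mod 127), and -12 ≡ 115 (mod 127).

115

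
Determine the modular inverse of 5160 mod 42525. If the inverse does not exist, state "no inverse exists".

Compute gcd(5160, 42525):
42525 = 8*5160 + 1245
5160 = 4*1245 + 180
1245 = 6*180 + 165
180 = 1*165 + 15
165 = 11*15 + 0
Since gcd = 15 > 1, 5160 is not a unit mod 42525.

no inverse exists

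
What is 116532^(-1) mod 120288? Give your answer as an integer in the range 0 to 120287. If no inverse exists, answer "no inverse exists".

no inverse exists

Compute gcd(116532, 120288):
120288 = 1×116532 + 3756
116532 = 31×3756 + 96
3756 = 39×96 + 12
96 = 8×12 + 0
Since gcd = 12 > 1, 116532 is not a unit mod 120288.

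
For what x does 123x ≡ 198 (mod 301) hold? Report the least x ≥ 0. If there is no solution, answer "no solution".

53

First find gcd(123, 301):
301 = 2*123 + 55
123 = 2*55 + 13
55 = 4*13 + 3
13 = 4*3 + 1
3 = 3*1 + 0
gcd = 1, so a unique solution mod 301 exists.
Back-substitute for the Bézout coefficients:
1 = 13 − 4·3
1 = −4·55 + 17·13
1 = 17·123 − 38·55
1 = −38·301 + 93·123
So 123·(93) ≡ 1 (mod 301), giving 123⁻¹ ≡ 93.
x ≡ 123⁻¹·198 ≡ 93·198 ≡ 53 (mod 301).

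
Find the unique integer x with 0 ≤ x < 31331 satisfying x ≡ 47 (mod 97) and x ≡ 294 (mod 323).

Write x = 47 + 97·k. Then 97·k ≡ 294 − 47 ≡ 247 (mod 323).
Need 97⁻¹ mod 323. Extended Euclid on (323, 97):
323 = 3*97 + 32
97 = 3*32 + 1
32 = 32*1 + 0
Back-substitute:
1 = 97 − 3·32
1 = −3·323 + 10·97
97⁻¹ ≡ 10 (mod 323), so k ≡ 10·247 ≡ 209 (mod 323).
x = 47 + 97·209 = 20320.

20320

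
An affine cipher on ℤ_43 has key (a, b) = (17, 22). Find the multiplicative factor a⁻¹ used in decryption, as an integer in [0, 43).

38

Extended Euclidean algorithm:
43 = 2·17 + 9
17 = 1·9 + 8
9 = 1·8 + 1
8 = 8·1 + 0
Since gcd(17, 43) = 1, back-substitute to write 1 as a combination:
1 = 9 − 8
1 = −17 + 2·9
1 = 2·43 − 5·17
Hence 17⁻¹ ≡ -5 ≡ 38 (mod 43).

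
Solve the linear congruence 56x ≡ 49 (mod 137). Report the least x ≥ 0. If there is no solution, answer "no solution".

First find gcd(56, 137):
137 = 2*56 + 25
56 = 2*25 + 6
25 = 4*6 + 1
6 = 6*1 + 0
gcd = 1, so a unique solution mod 137 exists.
Back-substitute for the Bézout coefficients:
1 = 25 − 4·6
1 = −4·56 + 9·25
1 = 9·137 − 22·56
So 56·(-22) ≡ 1 (mod 137), giving 56⁻¹ ≡ 115.
x ≡ 56⁻¹·49 ≡ 115·49 ≡ 18 (mod 137).

18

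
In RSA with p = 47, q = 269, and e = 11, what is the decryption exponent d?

4483

φ(n) = (p−1)(q−1) = 46·268 = 12328.
Need d with 11·d ≡ 1 (mod 12328). Apply the extended Euclidean algorithm:
12328 = 1120*11 + 8
11 = 1*8 + 3
8 = 2*3 + 2
3 = 1*2 + 1
2 = 2*1 + 0
Back-substitute:
1 = 3 − 2
1 = −8 + 3·3
1 = 3·11 − 4·8
1 = −4·12328 + 4483·11
So 11·4483 ≡ 1 (mod 12328), hence d = 4483.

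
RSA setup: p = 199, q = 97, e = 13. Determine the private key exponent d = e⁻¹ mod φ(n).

φ(n) = (p−1)(q−1) = 198·96 = 19008.
Need d with 13·d ≡ 1 (mod 19008). Apply the extended Euclidean algorithm:
19008 = 1462×13 + 2
13 = 6×2 + 1
2 = 2×1 + 0
Back-substitute:
1 = 13 − 6·2
1 = −6·19008 + 8773·13
So 13·8773 ≡ 1 (mod 19008), hence d = 8773.

8773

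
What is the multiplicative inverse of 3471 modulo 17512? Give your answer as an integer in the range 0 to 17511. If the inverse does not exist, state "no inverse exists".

Extended Euclidean algorithm:
17512 = 5*3471 + 157
3471 = 22*157 + 17
157 = 9*17 + 4
17 = 4*4 + 1
4 = 4*1 + 0
Since gcd(3471, 17512) = 1, back-substitute to write 1 as a combination:
1 = 17 − 4·4
1 = −4·157 + 37·17
1 = 37·3471 − 818·157
1 = −818·17512 + 4127·3471
So 3471·4127 ≡ 1 (mod 17512).

4127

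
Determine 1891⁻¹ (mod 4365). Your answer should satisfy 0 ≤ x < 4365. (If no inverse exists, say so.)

Extended Euclidean algorithm:
4365 = 2*1891 + 583
1891 = 3*583 + 142
583 = 4*142 + 15
142 = 9*15 + 7
15 = 2*7 + 1
7 = 7*1 + 0
Since gcd(1891, 4365) = 1, back-substitute to write 1 as a combination:
1 = 15 − 2·7
1 = −2·142 + 19·15
1 = 19·583 − 78·142
1 = −78·1891 + 253·583
1 = 253·4365 − 584·1891
Thus 1891·(-584) ≡ 1 (mod 4365); reducing, -584 mod 4365 = 3781.

3781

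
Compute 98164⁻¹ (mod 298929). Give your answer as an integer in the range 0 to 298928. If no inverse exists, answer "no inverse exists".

Run Euclid on (298929, 98164):
298929 = 3·98164 + 4437
98164 = 22·4437 + 550
4437 = 8·550 + 37
550 = 14·37 + 32
37 = 1·32 + 5
32 = 6·5 + 2
5 = 2·2 + 1
2 = 2·1 + 0
gcd = 1, so the inverse exists. Back-substitute:
1 = 5 − 2·2
1 = −2·32 + 13·5
1 = 13·37 − 15·32
1 = −15·550 + 223·37
1 = 223·4437 − 1799·550
1 = −1799·98164 + 39801·4437
1 = 39801·298929 − 121202·98164
Hence 98164⁻¹ ≡ -121202 ≡ 177727 (mod 298929).

177727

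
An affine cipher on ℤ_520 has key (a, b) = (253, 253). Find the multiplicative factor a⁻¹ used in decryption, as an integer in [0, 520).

37

Run Euclid on (520, 253):
520 = 2×253 + 14
253 = 18×14 + 1
14 = 14×1 + 0
gcd = 1, so the inverse exists. Back-substitute:
1 = 253 − 18·14
1 = −18·520 + 37·253
So 253·37 ≡ 1 (mod 520).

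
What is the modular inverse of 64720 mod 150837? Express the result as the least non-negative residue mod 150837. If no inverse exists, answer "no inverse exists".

115195

gcd(150837, 64720) by repeated division:
150837 = 2×64720 + 21397
64720 = 3×21397 + 529
21397 = 40×529 + 237
529 = 2×237 + 55
237 = 4×55 + 17
55 = 3×17 + 4
17 = 4×4 + 1
4 = 4×1 + 0
gcd = 1, so the inverse exists. Back-substitute:
1 = 17 − 4·4
1 = −4·55 + 13·17
1 = 13·237 − 56·55
1 = −56·529 + 125·237
1 = 125·21397 − 5056·529
1 = −5056·64720 + 15293·21397
1 = 15293·150837 − 35642·64720
Hence 64720⁻¹ ≡ -35642 ≡ 115195 (mod 150837).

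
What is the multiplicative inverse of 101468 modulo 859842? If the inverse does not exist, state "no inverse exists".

Euclidean algorithm on 859842, 101468:
859842 = 8*101468 + 48098
101468 = 2*48098 + 5272
48098 = 9*5272 + 650
5272 = 8*650 + 72
650 = 9*72 + 2
72 = 36*2 + 0
The gcd is 2, not 1, hence no inverse exists.

no inverse exists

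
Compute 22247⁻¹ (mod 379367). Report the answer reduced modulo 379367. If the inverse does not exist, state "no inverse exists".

262114

Run Euclid on (379367, 22247):
379367 = 17·22247 + 1168
22247 = 19·1168 + 55
1168 = 21·55 + 13
55 = 4·13 + 3
13 = 4·3 + 1
3 = 3·1 + 0
The gcd is 1. Working backward:
1 = 13 − 4·3
1 = −4·55 + 17·13
1 = 17·1168 − 361·55
1 = −361·22247 + 6876·1168
1 = 6876·379367 − 117253·22247
Thus 22247·(-117253) ≡ 1 (mod 379367); reducing, -117253 mod 379367 = 262114.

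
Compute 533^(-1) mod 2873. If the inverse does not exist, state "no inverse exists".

no inverse exists

Euclidean algorithm on 2873, 533:
2873 = 5*533 + 208
533 = 2*208 + 117
208 = 1*117 + 91
117 = 1*91 + 26
91 = 3*26 + 13
26 = 2*13 + 0
The gcd is 13, not 1, hence no inverse exists.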